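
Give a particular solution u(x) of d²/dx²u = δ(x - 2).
\frac{|x - 2|}{2}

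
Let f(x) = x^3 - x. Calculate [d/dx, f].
3 x^{2} - 1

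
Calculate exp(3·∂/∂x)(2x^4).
2 x^{4} + 24 x^{3} + 108 x^{2} + 216 x + 162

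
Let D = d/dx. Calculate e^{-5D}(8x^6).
8 x^{6} - 240 x^{5} + 3000 x^{4} - 20000 x^{3} + 75000 x^{2} - 150000 x + 125000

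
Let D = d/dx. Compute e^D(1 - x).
- x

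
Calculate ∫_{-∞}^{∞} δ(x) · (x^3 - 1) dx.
-1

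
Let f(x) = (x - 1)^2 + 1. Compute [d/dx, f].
2 x - 2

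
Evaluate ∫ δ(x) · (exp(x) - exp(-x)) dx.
0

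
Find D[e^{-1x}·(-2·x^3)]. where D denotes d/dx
2 x^{2} \left(x - 3\right) e^{- x}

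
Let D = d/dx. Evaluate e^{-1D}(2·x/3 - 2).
\frac{2 x}{3} - \frac{8}{3}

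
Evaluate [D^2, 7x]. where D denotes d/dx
14D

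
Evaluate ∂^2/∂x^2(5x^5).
100 x^{3}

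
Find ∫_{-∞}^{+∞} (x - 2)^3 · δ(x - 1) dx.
-1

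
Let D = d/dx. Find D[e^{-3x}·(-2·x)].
2 \left(3 x - 1\right) e^{- 3 x}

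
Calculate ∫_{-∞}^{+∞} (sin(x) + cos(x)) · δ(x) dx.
1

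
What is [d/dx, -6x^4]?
- 24 x^{3}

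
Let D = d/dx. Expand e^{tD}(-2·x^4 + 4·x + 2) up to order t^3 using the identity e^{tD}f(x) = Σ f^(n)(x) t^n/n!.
- 8 t^{3} x - 12 t^{2} x^{2} - 4 t \left(2 x^{3} - 1\right) - 2 x^{4} + 4 x + 2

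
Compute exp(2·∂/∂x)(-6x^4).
- 6 x^{4} - 48 x^{3} - 144 x^{2} - 192 x - 96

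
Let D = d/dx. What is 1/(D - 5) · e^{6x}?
e^{6 x}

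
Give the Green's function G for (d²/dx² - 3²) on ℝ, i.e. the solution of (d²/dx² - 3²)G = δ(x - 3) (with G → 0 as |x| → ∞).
-\frac{e^{-3|x - 3|}}{6}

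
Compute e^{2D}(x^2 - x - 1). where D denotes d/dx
x^{2} + 3 x + 1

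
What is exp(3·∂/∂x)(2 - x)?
- x - 1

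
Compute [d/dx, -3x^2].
- 6 x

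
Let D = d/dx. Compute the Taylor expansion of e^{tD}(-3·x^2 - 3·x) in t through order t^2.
- 3 t^{2} - 3 t \left(2 x + 1\right) - 3 x^{2} - 3 x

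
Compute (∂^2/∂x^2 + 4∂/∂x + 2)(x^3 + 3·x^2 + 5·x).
2 x^{3} + 18 x^{2} + 40 x + 26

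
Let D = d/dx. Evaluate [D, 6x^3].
18 x^{2}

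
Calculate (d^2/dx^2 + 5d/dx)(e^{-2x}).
- 6 e^{- 2 x}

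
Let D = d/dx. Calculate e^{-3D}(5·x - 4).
5 x - 19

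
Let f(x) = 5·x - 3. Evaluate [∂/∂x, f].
5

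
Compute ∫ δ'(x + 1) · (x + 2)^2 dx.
-2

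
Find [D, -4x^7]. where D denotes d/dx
- 28 x^{6}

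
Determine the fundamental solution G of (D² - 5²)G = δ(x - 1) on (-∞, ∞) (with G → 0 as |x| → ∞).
-\frac{e^{-5|x - 1|}}{10}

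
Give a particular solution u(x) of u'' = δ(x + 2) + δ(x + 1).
\frac{|x + 2|}{2} + \frac{|x + 1|}{2}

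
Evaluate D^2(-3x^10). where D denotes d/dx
- 270 x^{8}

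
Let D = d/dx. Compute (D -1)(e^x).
0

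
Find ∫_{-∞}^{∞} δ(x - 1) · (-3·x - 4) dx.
-7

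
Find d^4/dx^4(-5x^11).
- 39600 x^{7}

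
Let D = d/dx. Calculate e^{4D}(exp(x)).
e^{x + 4}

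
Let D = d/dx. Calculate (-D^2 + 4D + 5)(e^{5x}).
0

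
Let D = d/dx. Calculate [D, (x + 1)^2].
2 x + 2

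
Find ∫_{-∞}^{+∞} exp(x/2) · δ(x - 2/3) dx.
e^{\frac{1}{3}}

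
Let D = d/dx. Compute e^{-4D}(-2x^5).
- 2 x^{5} + 40 x^{4} - 320 x^{3} + 1280 x^{2} - 2560 x + 2048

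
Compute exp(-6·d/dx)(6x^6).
6 x^{6} - 216 x^{5} + 3240 x^{4} - 25920 x^{3} + 116640 x^{2} - 279936 x + 279936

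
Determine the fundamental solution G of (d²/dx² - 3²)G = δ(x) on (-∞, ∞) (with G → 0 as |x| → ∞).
-\frac{e^{-3|x|}}{6}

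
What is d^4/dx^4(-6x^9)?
- 18144 x^{5}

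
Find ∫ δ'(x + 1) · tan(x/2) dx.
- \frac{1}{2} - \frac{\tan^{2}{\left(\frac{1}{2} \right)}}{2}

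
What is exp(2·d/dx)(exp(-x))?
e^{- x - 2}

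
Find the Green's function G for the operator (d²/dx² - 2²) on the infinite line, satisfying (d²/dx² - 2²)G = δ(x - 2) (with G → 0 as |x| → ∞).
-\frac{e^{-2|x - 2|}}{4}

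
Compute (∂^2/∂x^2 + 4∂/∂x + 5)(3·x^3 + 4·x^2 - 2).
15 x^{3} + 56 x^{2} + 50 x - 2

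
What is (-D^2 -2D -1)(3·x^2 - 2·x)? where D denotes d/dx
- 3 x^{2} - 10 x - 2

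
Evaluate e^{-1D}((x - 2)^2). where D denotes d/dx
x^{2} - 6 x + 9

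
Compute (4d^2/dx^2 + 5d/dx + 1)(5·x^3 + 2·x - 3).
5 x^{3} + 75 x^{2} + 122 x + 7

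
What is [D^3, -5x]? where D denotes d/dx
-15D^{2}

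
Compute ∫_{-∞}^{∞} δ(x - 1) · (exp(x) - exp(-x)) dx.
2 \sinh{\left(1 \right)}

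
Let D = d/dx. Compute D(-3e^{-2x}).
6 e^{- 2 x}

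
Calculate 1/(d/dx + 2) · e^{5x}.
\frac{e^{5 x}}{7}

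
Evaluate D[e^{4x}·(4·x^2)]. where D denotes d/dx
8 x \left(2 x + 1\right) e^{4 x}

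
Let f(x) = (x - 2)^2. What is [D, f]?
2 x - 4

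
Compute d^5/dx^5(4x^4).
0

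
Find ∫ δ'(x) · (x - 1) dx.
-1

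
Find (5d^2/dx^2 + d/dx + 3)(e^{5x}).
133 e^{5 x}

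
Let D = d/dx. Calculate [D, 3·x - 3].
3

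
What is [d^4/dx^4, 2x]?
8\frac{d^{3}}{dx^{3}}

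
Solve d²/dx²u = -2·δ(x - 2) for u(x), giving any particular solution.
-|x - 2|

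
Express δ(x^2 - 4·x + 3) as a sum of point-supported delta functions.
\frac{\delta(x - 1) + \delta(x - 3)}{2}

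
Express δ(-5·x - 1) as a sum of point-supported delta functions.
\frac{\delta(x + 1/5)}{5}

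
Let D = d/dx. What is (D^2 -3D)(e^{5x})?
10 e^{5 x}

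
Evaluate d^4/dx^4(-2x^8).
- 3360 x^{4}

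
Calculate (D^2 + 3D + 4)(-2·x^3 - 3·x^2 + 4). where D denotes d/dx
- 8 x^{3} - 30 x^{2} - 30 x + 10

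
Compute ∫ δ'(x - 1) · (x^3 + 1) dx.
-3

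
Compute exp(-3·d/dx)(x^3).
x^{3} - 9 x^{2} + 27 x - 27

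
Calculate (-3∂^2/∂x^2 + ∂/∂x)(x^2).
2 x - 6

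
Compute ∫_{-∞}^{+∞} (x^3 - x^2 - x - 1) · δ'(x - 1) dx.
0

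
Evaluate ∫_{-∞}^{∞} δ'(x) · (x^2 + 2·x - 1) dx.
-2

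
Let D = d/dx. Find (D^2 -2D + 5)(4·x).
20 x - 8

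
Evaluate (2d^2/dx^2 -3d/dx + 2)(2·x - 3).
4 x - 12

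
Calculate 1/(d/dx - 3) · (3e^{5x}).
\frac{3 e^{5 x}}{2}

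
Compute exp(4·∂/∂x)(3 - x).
- x - 1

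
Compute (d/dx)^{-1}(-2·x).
- x^{2}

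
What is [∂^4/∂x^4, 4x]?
16\frac{d^{3}}{dx^{3}}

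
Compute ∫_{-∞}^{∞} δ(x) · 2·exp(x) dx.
2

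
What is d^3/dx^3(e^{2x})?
8 e^{2 x}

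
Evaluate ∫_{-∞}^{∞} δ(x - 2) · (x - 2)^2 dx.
0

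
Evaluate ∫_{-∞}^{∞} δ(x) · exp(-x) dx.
1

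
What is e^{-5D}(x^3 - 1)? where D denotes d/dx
x^{3} - 15 x^{2} + 75 x - 126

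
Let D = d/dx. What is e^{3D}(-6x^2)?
- 6 x^{2} - 36 x - 54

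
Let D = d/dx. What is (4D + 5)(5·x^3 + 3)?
25 x^{3} + 60 x^{2} + 15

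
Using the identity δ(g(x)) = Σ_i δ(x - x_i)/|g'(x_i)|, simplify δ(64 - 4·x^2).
\frac{\delta(x - 4) + \delta(x + 4)}{32}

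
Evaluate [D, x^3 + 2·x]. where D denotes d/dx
3 x^{2} + 2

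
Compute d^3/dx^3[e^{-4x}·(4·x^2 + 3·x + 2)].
16 \left(- 16 x^{2} + 12 x - 5\right) e^{- 4 x}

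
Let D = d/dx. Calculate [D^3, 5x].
15D^{2}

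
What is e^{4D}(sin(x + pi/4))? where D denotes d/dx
\sin{\left(x + \frac{\pi}{4} + 4 \right)}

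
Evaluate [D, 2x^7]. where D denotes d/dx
14 x^{6}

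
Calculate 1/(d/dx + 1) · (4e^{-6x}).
- \frac{4 e^{- 6 x}}{5}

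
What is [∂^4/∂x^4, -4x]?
-16\frac{d^{3}}{dx^{3}}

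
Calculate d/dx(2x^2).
4 x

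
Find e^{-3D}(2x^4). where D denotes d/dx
2 x^{4} - 24 x^{3} + 108 x^{2} - 216 x + 162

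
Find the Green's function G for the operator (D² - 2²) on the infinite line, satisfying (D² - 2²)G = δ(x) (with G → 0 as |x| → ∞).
-\frac{e^{-2|x|}}{4}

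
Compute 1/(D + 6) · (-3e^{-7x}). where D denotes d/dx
3 e^{- 7 x}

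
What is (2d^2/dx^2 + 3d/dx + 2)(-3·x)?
- 6 x - 9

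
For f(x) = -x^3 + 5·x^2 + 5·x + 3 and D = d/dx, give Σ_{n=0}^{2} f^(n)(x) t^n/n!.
t^{2} \left(5 - 3 x\right) + t \left(- 3 x^{2} + 10 x + 5\right) - x^{3} + 5 x^{2} + 5 x + 3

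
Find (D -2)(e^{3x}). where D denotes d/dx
e^{3 x}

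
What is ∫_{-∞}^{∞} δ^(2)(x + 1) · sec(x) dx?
\left(1 + 2 \tan^{2}{\left(1 \right)}\right) \sec{\left(1 \right)}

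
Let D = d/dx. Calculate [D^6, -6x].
-36D^{5}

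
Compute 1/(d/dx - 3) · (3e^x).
- \frac{3 e^{x}}{2}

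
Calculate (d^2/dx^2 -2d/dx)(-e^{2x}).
0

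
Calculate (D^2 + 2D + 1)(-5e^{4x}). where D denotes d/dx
- 125 e^{4 x}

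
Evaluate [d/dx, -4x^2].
- 8 x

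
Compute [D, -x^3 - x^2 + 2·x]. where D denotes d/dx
- 3 x^{2} - 2 x + 2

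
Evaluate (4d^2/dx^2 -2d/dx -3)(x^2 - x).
- 3 x^{2} - x + 10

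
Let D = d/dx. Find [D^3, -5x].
-15D^{2}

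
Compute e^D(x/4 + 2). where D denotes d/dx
\frac{x}{4} + \frac{9}{4}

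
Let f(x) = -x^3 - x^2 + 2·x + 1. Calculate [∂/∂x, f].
- 3 x^{2} - 2 x + 2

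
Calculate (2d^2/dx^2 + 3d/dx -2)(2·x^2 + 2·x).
- 4 x^{2} + 8 x + 14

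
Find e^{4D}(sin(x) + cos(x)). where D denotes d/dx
\sqrt{2} \sin{\left(x + \frac{\pi}{4} + 4 \right)}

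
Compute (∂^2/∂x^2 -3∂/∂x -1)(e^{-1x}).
3 e^{- x}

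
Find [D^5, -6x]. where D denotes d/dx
-30D^{4}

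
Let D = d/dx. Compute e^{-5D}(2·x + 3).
2 x - 7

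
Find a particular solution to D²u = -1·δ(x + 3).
-\frac{|x + 3|}{2}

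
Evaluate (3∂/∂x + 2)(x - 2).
2 x - 1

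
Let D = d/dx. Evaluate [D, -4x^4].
- 16 x^{3}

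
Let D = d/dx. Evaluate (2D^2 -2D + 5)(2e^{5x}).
90 e^{5 x}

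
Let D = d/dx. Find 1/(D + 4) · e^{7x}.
\frac{e^{7 x}}{11}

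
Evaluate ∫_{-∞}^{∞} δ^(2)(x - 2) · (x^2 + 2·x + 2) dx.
2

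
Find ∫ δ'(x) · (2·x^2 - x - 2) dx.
1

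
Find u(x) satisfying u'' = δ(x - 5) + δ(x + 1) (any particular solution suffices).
\frac{|x - 5|}{2} + \frac{|x + 1|}{2}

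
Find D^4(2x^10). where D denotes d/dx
10080 x^{6}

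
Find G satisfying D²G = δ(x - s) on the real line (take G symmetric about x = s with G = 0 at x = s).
\frac{|x - s|}{2}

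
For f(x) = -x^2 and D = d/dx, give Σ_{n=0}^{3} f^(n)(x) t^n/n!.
- t^{2} - 2 t x - x^{2}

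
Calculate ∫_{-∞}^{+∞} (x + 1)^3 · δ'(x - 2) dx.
-27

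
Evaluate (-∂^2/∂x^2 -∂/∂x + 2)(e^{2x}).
- 4 e^{2 x}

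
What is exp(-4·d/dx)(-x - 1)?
3 - x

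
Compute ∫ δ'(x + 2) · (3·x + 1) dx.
-3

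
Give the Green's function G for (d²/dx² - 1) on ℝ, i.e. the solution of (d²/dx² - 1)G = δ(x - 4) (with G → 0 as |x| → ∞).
-\frac{e^{-|x - 4|}}{2}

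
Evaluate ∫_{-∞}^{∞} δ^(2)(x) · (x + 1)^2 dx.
2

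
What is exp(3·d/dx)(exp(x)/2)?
\frac{e^{x + 3}}{2}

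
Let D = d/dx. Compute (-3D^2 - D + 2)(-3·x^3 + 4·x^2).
- 6 x^{3} + 17 x^{2} + 46 x - 24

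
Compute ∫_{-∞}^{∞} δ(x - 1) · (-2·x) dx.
-2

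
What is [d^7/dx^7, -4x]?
-28\frac{d^{6}}{dx^{6}}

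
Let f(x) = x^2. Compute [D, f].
2 x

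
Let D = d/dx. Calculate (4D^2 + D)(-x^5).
5 x^{3} \left(- x - 16\right)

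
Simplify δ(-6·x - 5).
\frac{\delta(x + 5/6)}{6}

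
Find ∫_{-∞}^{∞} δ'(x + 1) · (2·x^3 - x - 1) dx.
-5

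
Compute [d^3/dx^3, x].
3\frac{d^{2}}{dx^{2}}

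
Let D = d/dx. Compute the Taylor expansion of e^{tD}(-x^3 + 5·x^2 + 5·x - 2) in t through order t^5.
- t^{3} + t^{2} \left(5 - 3 x\right) + t \left(- 3 x^{2} + 10 x + 5\right) - x^{3} + 5 x^{2} + 5 x - 2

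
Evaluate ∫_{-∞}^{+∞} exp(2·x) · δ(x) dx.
1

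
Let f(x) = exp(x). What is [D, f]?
e^{x}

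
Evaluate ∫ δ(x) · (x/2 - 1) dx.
-1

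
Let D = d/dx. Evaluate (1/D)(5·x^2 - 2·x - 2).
\frac{5 x^{3}}{3} - x^{2} - 2 x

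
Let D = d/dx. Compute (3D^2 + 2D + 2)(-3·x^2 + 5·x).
- 6 x^{2} - 2 x - 8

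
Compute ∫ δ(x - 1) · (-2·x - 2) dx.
-4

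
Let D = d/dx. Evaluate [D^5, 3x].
15D^{4}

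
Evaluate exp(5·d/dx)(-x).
- x - 5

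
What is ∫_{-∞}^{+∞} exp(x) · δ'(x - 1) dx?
- e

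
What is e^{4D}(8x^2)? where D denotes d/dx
8 x^{2} + 64 x + 128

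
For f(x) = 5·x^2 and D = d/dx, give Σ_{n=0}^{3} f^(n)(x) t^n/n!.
5 t^{2} + 10 t x + 5 x^{2}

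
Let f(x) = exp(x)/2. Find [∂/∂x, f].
\frac{e^{x}}{2}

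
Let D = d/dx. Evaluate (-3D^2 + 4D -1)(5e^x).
0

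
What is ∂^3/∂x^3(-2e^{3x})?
- 54 e^{3 x}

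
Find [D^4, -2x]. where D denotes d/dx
-8D^{3}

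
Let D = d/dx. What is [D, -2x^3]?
- 6 x^{2}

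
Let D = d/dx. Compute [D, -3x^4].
- 12 x^{3}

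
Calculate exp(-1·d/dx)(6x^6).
6 x^{6} - 36 x^{5} + 90 x^{4} - 120 x^{3} + 90 x^{2} - 36 x + 6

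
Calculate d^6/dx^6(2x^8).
40320 x^{2}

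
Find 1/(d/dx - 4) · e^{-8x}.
- \frac{e^{- 8 x}}{12}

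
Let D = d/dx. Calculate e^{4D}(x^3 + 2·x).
x^{3} + 12 x^{2} + 50 x + 72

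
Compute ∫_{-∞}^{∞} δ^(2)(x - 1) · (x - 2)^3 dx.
-6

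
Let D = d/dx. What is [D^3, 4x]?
12D^{2}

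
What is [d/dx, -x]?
-1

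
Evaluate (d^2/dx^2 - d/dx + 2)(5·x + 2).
10 x - 1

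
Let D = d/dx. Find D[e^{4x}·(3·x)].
\left(12 x + 3\right) e^{4 x}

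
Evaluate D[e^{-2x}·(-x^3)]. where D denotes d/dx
x^{2} \left(2 x - 3\right) e^{- 2 x}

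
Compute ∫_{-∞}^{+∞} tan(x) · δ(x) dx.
0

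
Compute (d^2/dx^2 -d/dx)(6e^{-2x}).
36 e^{- 2 x}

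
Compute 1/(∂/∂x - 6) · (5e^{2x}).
- \frac{5 e^{2 x}}{4}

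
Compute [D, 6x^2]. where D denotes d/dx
12 x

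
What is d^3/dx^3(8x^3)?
48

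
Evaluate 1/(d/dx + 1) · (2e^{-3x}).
- e^{- 3 x}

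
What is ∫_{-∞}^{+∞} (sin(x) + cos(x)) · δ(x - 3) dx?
\cos{\left(3 \right)} + \sin{\left(3 \right)}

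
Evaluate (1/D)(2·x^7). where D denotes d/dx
\frac{x^{8}}{4}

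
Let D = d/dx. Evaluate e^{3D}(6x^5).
6 x^{5} + 90 x^{4} + 540 x^{3} + 1620 x^{2} + 2430 x + 1458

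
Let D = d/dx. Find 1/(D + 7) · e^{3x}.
\frac{e^{3 x}}{10}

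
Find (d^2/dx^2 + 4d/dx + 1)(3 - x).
- x - 1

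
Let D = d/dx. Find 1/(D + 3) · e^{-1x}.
\frac{e^{- x}}{2}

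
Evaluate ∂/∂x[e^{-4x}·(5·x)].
5 \left(1 - 4 x\right) e^{- 4 x}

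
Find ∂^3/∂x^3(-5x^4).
- 120 x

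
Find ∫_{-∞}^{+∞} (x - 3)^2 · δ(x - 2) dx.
1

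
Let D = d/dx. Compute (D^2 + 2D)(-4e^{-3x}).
- 12 e^{- 3 x}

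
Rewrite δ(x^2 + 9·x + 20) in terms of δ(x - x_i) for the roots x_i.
\frac{\delta(x + 4) + \delta(x + 5)}{1}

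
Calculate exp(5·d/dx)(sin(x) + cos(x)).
\sqrt{2} \sin{\left(x + \frac{\pi}{4} + 5 \right)}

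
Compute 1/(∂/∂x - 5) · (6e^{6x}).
6 e^{6 x}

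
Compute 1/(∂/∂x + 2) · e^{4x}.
\frac{e^{4 x}}{6}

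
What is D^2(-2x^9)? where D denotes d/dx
- 144 x^{7}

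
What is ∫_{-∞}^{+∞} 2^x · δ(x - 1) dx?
2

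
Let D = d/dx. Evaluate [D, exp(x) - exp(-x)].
2 \cosh{\left(x \right)}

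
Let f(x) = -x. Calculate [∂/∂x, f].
-1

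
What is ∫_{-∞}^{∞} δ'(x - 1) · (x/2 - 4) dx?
- \frac{1}{2}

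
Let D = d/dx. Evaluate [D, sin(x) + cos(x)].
- \sin{\left(x \right)} + \cos{\left(x \right)}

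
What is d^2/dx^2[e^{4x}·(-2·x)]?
\left(- 32 x - 16\right) e^{4 x}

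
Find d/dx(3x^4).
12 x^{3}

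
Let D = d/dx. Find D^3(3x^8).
1008 x^{5}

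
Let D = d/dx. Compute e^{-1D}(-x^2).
- x^{2} + 2 x - 1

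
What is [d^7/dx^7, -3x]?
-21\frac{d^{6}}{dx^{6}}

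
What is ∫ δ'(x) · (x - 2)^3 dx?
-12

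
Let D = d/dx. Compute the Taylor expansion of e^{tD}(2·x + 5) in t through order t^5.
2 t + 2 x + 5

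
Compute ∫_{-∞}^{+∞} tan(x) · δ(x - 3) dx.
\tan{\left(3 \right)}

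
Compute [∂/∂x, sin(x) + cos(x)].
- \sin{\left(x \right)} + \cos{\left(x \right)}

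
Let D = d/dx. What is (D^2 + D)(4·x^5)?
20 x^{3} \left(x + 4\right)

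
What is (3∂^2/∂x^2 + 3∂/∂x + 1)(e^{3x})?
37 e^{3 x}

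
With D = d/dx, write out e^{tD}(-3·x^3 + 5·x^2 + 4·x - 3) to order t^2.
t^{2} \left(5 - 9 x\right) + t \left(- 9 x^{2} + 10 x + 4\right) - 3 x^{3} + 5 x^{2} + 4 x - 3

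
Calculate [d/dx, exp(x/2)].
\frac{e^{\frac{x}{2}}}{2}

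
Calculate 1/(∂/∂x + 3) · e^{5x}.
\frac{e^{5 x}}{8}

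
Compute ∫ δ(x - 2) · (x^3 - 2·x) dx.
4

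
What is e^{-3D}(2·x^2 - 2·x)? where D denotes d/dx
2 x^{2} - 14 x + 24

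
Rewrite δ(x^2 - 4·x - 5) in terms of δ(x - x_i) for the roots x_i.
\frac{\delta(x - 5) + \delta(x + 1)}{6}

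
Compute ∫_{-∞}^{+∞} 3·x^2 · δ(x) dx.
0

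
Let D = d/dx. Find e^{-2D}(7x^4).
7 x^{4} - 56 x^{3} + 168 x^{2} - 224 x + 112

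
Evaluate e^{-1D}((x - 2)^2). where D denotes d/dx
x^{2} - 6 x + 9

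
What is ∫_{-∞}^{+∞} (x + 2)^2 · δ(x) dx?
4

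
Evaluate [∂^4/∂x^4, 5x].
20\frac{d^{3}}{dx^{3}}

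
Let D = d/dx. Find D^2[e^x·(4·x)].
4 \left(x + 2\right) e^{x}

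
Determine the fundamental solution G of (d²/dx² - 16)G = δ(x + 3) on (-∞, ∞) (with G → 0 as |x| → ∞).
-\frac{e^{-4|x + 3|}}{8}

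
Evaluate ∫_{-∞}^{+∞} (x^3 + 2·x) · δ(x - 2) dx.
12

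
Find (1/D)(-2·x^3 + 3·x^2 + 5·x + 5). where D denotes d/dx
- \frac{x^{4}}{2} + x^{3} + \frac{5 x^{2}}{2} + 5 x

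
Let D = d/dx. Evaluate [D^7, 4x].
28D^{6}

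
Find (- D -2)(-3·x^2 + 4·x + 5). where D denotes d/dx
6 x^{2} - 2 x - 14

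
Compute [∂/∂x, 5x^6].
30 x^{5}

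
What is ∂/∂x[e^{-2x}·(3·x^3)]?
x^{2} \left(9 - 6 x\right) e^{- 2 x}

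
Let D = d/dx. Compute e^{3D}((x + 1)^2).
x^{2} + 8 x + 16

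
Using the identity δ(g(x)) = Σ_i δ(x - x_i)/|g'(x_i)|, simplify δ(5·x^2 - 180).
\frac{\delta(x - 6) + \delta(x + 6)}{60}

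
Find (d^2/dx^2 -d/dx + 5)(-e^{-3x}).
- 17 e^{- 3 x}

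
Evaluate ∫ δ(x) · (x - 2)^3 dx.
-8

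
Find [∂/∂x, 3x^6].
18 x^{5}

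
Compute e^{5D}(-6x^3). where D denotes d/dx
- 6 x^{3} - 90 x^{2} - 450 x - 750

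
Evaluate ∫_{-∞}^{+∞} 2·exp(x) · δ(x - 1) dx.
2 e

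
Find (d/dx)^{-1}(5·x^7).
\frac{5 x^{8}}{8}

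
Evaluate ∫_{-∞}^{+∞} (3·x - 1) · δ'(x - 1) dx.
-3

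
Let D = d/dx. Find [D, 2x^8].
16 x^{7}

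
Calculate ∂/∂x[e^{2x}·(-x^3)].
x^{2} \left(- 2 x - 3\right) e^{2 x}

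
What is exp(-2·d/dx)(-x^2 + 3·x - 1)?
- x^{2} + 7 x - 11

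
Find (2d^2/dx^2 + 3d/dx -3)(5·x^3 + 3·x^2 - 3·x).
- 15 x^{3} + 36 x^{2} + 87 x + 3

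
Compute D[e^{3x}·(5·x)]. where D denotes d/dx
\left(15 x + 5\right) e^{3 x}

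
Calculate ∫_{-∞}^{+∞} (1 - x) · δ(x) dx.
1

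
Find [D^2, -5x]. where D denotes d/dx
-10D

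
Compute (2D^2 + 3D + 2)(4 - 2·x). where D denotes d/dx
2 - 4 x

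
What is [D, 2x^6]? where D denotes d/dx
12 x^{5}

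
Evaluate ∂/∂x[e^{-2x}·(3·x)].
3 \left(1 - 2 x\right) e^{- 2 x}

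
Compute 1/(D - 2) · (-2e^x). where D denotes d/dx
2 e^{x}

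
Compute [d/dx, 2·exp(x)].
2 e^{x}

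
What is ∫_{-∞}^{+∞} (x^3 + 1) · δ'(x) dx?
0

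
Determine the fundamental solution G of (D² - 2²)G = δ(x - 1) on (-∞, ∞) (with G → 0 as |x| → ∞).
-\frac{e^{-2|x - 1|}}{4}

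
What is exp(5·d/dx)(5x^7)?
5 x^{7} + 175 x^{6} + 2625 x^{5} + 21875 x^{4} + 109375 x^{3} + 328125 x^{2} + 546875 x + 390625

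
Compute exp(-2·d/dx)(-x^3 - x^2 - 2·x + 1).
- x^{3} + 5 x^{2} - 10 x + 9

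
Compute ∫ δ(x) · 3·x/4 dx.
0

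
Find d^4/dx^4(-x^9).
- 3024 x^{5}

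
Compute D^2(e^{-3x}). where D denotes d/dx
9 e^{- 3 x}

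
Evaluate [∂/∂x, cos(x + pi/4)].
- \sin{\left(x + \frac{\pi}{4} \right)}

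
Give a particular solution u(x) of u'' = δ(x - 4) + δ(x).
\frac{|x - 4|}{2} + \frac{|x|}{2}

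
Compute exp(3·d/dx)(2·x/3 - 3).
\frac{2 x}{3} - 1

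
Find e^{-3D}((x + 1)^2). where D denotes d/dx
x^{2} - 4 x + 4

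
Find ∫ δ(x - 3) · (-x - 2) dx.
-5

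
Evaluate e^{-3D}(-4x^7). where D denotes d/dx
- 4 x^{7} + 84 x^{6} - 756 x^{5} + 3780 x^{4} - 11340 x^{3} + 20412 x^{2} - 20412 x + 8748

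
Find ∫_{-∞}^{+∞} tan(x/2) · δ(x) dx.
0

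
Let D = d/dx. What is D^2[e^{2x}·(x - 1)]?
4 x e^{2 x}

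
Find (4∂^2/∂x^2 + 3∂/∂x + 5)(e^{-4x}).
57 e^{- 4 x}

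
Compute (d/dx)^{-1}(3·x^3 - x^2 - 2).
\frac{3 x^{4}}{4} - \frac{x^{3}}{3} - 2 x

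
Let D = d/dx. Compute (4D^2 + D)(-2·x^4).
8 x^{2} \left(- x - 12\right)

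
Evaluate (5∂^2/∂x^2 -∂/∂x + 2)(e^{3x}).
44 e^{3 x}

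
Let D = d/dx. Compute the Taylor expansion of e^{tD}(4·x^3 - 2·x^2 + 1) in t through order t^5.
4 t^{3} + t^{2} \left(12 x - 2\right) + 4 t x \left(3 x - 1\right) + 4 x^{3} - 2 x^{2} + 1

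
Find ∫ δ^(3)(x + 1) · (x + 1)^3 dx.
-6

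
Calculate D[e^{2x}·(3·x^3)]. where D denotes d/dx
x^{2} \left(6 x + 9\right) e^{2 x}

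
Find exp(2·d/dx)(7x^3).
7 x^{3} + 42 x^{2} + 84 x + 56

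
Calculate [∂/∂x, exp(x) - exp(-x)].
2 \cosh{\left(x \right)}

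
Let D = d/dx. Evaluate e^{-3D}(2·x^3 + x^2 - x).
2 x^{3} - 17 x^{2} + 47 x - 42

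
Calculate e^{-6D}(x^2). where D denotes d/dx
x^{2} - 12 x + 36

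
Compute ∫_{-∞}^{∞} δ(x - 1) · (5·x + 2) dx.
7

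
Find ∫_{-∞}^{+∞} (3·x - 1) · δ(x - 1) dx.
2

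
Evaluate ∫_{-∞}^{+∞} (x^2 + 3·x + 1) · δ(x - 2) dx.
11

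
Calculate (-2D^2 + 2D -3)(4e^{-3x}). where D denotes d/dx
- 108 e^{- 3 x}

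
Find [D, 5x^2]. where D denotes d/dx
10 x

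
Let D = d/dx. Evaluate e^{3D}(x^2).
x^{2} + 6 x + 9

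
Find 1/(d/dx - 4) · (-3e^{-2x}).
\frac{e^{- 2 x}}{2}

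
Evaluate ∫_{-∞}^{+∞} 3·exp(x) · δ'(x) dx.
-3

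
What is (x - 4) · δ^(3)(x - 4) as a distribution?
-3\delta^{(2)}(x - 4)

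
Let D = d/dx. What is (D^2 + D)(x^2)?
2 x + 2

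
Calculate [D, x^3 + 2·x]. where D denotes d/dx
3 x^{2} + 2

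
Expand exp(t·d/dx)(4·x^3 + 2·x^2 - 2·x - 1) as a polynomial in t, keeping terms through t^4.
4 t^{3} + t^{2} \left(12 x + 2\right) + 2 t \left(6 x^{2} + 2 x - 1\right) + 4 x^{3} + 2 x^{2} - 2 x - 1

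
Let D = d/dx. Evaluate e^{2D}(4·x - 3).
4 x + 5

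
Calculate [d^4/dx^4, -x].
-4\frac{d^{3}}{dx^{3}}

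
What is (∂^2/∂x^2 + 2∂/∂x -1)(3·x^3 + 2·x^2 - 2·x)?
x \left(- 3 x^{2} + 16 x + 28\right)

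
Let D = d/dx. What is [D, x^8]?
8 x^{7}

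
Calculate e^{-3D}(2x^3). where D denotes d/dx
2 x^{3} - 18 x^{2} + 54 x - 54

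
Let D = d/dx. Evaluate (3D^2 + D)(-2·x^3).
6 x \left(- x - 6\right)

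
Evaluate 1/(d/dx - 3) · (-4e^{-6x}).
\frac{4 e^{- 6 x}}{9}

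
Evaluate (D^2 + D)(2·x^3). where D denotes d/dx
6 x \left(x + 2\right)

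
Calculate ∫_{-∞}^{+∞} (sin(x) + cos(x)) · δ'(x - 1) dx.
- \cos{\left(1 \right)} + \sin{\left(1 \right)}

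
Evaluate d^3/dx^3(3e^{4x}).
192 e^{4 x}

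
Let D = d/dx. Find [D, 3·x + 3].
3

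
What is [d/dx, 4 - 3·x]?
-3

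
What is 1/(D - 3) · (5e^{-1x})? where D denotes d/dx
- \frac{5 e^{- x}}{4}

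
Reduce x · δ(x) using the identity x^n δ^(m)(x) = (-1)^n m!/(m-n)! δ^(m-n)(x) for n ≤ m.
0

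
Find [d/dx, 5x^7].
35 x^{6}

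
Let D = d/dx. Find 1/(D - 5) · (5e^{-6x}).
- \frac{5 e^{- 6 x}}{11}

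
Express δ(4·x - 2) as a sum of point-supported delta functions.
\frac{\delta(x - 1/2)}{4}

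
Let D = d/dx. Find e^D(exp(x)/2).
\frac{e^{x + 1}}{2}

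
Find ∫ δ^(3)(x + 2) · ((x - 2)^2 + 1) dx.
0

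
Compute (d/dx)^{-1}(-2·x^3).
- \frac{x^{4}}{2}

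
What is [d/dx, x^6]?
6 x^{5}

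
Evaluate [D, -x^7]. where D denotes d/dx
- 7 x^{6}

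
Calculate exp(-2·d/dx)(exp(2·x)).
e^{2 x - 4}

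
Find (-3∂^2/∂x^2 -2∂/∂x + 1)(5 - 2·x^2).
- 2 x^{2} + 8 x + 17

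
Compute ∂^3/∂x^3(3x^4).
72 x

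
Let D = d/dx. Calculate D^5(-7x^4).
0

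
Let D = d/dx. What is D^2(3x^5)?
60 x^{3}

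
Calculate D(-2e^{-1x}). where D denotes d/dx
2 e^{- x}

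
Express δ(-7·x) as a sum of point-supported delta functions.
\frac{\delta(x)}{7}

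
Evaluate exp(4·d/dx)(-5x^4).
- 5 x^{4} - 80 x^{3} - 480 x^{2} - 1280 x - 1280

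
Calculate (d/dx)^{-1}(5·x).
\frac{5 x^{2}}{2}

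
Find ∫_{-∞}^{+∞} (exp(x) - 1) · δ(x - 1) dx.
-1 + e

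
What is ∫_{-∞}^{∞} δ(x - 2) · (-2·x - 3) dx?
-7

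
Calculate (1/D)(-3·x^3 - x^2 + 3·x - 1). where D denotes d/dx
- \frac{3 x^{4}}{4} - \frac{x^{3}}{3} + \frac{3 x^{2}}{2} - x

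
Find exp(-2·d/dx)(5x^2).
5 x^{2} - 20 x + 20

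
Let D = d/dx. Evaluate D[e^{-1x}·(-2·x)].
2 \left(x - 1\right) e^{- x}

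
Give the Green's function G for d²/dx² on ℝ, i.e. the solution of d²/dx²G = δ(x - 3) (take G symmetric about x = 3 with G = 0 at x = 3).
\frac{|x - 3|}{2}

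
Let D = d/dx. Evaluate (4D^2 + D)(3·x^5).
15 x^{3} \left(x + 16\right)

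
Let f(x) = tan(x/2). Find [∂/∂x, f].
\frac{1}{\cos{\left(x \right)} + 1}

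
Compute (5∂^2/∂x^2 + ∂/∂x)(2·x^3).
6 x \left(x + 10\right)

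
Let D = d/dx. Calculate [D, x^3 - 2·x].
3 x^{2} - 2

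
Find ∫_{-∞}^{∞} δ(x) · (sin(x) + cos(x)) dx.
1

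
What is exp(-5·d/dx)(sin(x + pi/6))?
\sin{\left(x - 5 + \frac{\pi}{6} \right)}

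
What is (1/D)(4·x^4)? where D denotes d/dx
\frac{4 x^{5}}{5}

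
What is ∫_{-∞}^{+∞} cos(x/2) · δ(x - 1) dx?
\cos{\left(\frac{1}{2} \right)}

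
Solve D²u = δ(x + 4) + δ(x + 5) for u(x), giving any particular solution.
\frac{|x + 4|}{2} + \frac{|x + 5|}{2}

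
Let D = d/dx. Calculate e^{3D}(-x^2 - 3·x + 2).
- x^{2} - 9 x - 16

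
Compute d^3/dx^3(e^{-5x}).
- 125 e^{- 5 x}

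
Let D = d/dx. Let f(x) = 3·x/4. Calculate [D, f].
\frac{3}{4}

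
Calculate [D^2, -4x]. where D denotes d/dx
-8D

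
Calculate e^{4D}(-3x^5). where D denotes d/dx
- 3 x^{5} - 60 x^{4} - 480 x^{3} - 1920 x^{2} - 3840 x - 3072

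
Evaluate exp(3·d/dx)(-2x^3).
- 2 x^{3} - 18 x^{2} - 54 x - 54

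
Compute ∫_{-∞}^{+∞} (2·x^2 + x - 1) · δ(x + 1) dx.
0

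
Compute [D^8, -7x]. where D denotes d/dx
-56D^{7}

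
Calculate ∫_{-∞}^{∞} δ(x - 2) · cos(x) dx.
\cos{\left(2 \right)}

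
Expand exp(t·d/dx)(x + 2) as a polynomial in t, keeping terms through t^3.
t + x + 2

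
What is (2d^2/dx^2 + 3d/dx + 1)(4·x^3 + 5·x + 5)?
4 x^{3} + 36 x^{2} + 53 x + 20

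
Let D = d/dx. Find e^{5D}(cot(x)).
\cot{\left(x + 5 \right)}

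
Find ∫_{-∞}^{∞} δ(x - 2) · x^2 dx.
4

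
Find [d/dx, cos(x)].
- \sin{\left(x \right)}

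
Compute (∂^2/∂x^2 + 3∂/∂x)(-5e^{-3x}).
0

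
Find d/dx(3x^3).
9 x^{2}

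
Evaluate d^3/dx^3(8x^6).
960 x^{3}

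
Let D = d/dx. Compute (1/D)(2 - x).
- \frac{x^{2}}{2} + 2 x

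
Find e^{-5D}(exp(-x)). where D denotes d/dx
e^{5 - x}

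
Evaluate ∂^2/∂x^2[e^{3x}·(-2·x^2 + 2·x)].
\left(- 18 x^{2} - 6 x + 8\right) e^{3 x}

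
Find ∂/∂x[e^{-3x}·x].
\left(1 - 3 x\right) e^{- 3 x}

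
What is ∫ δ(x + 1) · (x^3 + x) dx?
-2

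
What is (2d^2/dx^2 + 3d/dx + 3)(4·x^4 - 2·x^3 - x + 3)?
12 x^{4} + 42 x^{3} + 78 x^{2} - 27 x + 6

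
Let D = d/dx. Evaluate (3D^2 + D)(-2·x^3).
6 x \left(- x - 6\right)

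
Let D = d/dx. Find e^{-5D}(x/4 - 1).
\frac{x}{4} - \frac{9}{4}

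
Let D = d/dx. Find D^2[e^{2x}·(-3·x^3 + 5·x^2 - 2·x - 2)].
\left(- 12 x^{3} - 16 x^{2} + 14 x - 6\right) e^{2 x}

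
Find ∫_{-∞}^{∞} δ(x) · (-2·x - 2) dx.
-2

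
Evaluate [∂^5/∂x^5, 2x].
10\frac{d^{4}}{dx^{4}}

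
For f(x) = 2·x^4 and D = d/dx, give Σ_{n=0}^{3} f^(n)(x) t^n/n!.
2 x \left(4 t^{3} + 6 t^{2} x + 4 t x^{2} + x^{3}\right)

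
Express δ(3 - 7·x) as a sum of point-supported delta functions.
\frac{\delta(x - 3/7)}{7}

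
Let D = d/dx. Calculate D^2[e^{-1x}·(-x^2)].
\left(- x^{2} + 4 x - 2\right) e^{- x}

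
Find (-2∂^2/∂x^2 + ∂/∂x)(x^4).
4 x^{2} \left(x - 6\right)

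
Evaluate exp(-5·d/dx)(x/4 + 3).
\frac{x}{4} + \frac{7}{4}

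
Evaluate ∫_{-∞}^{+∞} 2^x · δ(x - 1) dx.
2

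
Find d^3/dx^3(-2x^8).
- 672 x^{5}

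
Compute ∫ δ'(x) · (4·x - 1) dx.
-4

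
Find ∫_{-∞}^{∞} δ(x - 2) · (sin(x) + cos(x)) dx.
\cos{\left(2 \right)} + \sin{\left(2 \right)}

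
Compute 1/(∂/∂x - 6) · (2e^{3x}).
- \frac{2 e^{3 x}}{3}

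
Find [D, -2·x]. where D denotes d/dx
-2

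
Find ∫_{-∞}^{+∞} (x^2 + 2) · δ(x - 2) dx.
6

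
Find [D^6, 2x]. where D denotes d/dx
12D^{5}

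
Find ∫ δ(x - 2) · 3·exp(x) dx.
3 e^{2}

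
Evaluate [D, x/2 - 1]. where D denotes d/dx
\frac{1}{2}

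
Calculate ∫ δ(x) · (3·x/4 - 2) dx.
-2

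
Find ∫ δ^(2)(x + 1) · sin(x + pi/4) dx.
- \cos{\left(\frac{\pi}{4} + 1 \right)}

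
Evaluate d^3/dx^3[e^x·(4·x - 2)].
\left(4 x + 10\right) e^{x}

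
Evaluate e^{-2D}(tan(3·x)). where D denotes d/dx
\tan{\left(3 x - 6 \right)}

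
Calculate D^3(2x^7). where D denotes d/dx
420 x^{4}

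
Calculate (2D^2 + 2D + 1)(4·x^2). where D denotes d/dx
4 x^{2} + 16 x + 16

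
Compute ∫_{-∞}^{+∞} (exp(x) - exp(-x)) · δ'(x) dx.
-2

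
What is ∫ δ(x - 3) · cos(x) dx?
\cos{\left(3 \right)}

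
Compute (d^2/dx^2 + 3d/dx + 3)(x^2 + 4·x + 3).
3 x^{2} + 18 x + 23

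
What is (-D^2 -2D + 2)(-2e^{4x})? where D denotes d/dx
44 e^{4 x}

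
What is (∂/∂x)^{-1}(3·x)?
\frac{3 x^{2}}{2}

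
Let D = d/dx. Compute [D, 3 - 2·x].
-2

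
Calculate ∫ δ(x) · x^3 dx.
0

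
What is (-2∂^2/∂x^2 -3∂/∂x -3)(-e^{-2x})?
5 e^{- 2 x}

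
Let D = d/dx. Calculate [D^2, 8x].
16D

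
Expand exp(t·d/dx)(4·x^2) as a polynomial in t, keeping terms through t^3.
4 t^{2} + 8 t x + 4 x^{2}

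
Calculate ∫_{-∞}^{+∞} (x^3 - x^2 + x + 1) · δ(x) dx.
1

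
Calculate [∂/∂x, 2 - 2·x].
-2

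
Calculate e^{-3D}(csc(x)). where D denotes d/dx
\csc{\left(x - 3 \right)}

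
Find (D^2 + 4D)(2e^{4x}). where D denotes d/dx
64 e^{4 x}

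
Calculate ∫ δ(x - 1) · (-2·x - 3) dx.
-5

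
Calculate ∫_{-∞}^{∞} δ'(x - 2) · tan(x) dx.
- \frac{1}{\cos^{2}{\left(2 \right)}}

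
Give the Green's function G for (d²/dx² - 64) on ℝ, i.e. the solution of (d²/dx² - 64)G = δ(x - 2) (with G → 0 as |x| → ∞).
-\frac{e^{-8|x - 2|}}{16}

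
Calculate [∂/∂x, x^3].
3 x^{2}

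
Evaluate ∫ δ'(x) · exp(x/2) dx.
- \frac{1}{2}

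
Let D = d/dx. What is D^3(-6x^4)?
- 144 x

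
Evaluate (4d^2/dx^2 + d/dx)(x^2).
2 x + 8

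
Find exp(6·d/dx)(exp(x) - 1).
e^{x + 6} - 1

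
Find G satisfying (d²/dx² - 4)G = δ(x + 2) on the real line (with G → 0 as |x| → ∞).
-\frac{e^{-2|x + 2|}}{4}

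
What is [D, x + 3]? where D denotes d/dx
1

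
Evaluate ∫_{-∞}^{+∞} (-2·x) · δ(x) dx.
0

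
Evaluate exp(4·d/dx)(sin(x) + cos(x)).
\sqrt{2} \sin{\left(x + \frac{\pi}{4} + 4 \right)}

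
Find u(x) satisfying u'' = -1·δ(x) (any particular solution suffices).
-\frac{|x|}{2}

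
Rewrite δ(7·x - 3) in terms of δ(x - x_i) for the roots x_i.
\frac{\delta(x - 3/7)}{7}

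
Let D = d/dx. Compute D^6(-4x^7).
- 20160 x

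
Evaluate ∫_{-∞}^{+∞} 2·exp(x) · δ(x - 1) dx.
2 e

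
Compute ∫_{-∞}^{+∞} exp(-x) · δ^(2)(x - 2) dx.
e^{-2}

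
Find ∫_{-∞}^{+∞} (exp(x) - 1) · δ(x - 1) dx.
-1 + e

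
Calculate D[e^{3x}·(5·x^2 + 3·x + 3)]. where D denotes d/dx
\left(15 x^{2} + 19 x + 12\right) e^{3 x}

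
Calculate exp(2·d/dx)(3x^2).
3 x^{2} + 12 x + 12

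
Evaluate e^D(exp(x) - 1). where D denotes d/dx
e^{x + 1} - 1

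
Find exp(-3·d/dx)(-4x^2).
- 4 x^{2} + 24 x - 36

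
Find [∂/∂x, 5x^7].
35 x^{6}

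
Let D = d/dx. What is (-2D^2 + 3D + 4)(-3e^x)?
- 15 e^{x}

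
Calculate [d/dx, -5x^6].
- 30 x^{5}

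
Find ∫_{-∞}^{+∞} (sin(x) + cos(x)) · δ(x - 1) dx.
\cos{\left(1 \right)} + \sin{\left(1 \right)}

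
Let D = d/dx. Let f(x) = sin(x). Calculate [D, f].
\cos{\left(x \right)}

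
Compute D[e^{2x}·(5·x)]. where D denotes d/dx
\left(10 x + 5\right) e^{2 x}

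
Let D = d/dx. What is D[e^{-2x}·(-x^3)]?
x^{2} \left(2 x - 3\right) e^{- 2 x}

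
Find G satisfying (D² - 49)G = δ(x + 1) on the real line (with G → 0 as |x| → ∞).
-\frac{e^{-7|x + 1|}}{14}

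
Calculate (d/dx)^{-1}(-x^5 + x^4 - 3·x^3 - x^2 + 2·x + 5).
- \frac{x^{6}}{6} + \frac{x^{5}}{5} - \frac{3 x^{4}}{4} - \frac{x^{3}}{3} + x^{2} + 5 x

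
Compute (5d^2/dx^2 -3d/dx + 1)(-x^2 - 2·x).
- x^{2} + 4 x - 4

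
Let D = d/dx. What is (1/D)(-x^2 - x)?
- \frac{x^{3}}{3} - \frac{x^{2}}{2}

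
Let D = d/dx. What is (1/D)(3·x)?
\frac{3 x^{2}}{2}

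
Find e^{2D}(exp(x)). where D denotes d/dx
e^{x + 2}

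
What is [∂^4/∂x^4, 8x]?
32\frac{d^{3}}{dx^{3}}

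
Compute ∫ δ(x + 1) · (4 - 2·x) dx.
6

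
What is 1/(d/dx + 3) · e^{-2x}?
e^{- 2 x}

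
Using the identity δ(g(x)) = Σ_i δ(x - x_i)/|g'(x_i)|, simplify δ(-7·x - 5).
\frac{\delta(x + 5/7)}{7}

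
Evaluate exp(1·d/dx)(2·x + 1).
2 x + 3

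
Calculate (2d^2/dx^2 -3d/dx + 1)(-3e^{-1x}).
- 18 e^{- x}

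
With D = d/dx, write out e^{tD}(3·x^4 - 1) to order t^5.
3 t^{4} + 12 t^{3} x + 18 t^{2} x^{2} + 12 t x^{3} + 3 x^{4} - 1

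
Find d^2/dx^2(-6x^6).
- 180 x^{4}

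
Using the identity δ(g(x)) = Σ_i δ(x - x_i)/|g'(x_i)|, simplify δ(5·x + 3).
\frac{\delta(x + 3/5)}{5}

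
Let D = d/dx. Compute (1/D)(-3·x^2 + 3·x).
- x^{3} + \frac{3 x^{2}}{2}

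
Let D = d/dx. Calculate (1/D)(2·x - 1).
x^{2} - x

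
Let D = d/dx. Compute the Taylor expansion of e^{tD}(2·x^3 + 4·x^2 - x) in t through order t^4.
2 t^{3} + t^{2} \left(6 x + 4\right) + t \left(6 x^{2} + 8 x - 1\right) + 2 x^{3} + 4 x^{2} - x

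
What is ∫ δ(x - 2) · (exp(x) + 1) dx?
1 + e^{2}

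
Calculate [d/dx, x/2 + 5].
\frac{1}{2}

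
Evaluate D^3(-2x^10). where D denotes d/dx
- 1440 x^{7}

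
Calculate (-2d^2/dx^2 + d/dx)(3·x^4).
12 x^{2} \left(x - 6\right)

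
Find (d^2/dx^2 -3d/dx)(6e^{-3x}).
108 e^{- 3 x}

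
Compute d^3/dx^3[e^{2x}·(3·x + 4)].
\left(24 x + 68\right) e^{2 x}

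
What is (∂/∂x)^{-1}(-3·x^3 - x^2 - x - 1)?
- \frac{3 x^{4}}{4} - \frac{x^{3}}{3} - \frac{x^{2}}{2} - x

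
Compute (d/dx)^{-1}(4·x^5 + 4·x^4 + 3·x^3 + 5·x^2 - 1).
\frac{2 x^{6}}{3} + \frac{4 x^{5}}{5} + \frac{3 x^{4}}{4} + \frac{5 x^{3}}{3} - x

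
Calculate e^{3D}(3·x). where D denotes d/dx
3 x + 9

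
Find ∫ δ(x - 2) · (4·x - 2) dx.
6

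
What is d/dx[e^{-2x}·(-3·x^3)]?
x^{2} \left(6 x - 9\right) e^{- 2 x}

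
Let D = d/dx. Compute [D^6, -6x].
-36D^{5}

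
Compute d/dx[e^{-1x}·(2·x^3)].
2 x^{2} \left(3 - x\right) e^{- x}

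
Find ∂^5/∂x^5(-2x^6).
- 1440 x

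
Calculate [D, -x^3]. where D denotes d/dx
- 3 x^{2}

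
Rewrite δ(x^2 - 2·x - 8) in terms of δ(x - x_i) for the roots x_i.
\frac{\delta(x + 2) + \delta(x - 4)}{6}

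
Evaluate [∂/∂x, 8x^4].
32 x^{3}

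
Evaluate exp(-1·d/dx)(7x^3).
7 x^{3} - 21 x^{2} + 21 x - 7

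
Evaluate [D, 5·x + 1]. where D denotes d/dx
5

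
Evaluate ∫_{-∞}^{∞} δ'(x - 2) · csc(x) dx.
\cot{\left(2 \right)} \csc{\left(2 \right)}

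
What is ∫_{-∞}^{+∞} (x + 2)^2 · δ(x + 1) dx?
1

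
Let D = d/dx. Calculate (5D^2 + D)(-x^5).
5 x^{3} \left(- x - 20\right)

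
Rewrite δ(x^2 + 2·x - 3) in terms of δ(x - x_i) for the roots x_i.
\frac{\delta(x + 3) + \delta(x - 1)}{4}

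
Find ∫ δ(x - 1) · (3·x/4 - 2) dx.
- \frac{5}{4}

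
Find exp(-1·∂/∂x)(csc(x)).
\csc{\left(x - 1 \right)}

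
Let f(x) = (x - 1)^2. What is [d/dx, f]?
2 x - 2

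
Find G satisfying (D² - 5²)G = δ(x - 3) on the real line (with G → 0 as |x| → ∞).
-\frac{e^{-5|x - 3|}}{10}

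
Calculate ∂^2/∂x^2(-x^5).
- 20 x^{3}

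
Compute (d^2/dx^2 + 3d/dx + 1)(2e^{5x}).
82 e^{5 x}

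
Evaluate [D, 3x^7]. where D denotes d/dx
21 x^{6}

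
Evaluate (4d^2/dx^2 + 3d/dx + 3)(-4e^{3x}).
- 192 e^{3 x}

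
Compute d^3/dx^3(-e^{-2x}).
8 e^{- 2 x}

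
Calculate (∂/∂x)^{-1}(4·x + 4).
2 x^{2} + 4 x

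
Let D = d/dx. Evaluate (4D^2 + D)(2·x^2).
4 x + 16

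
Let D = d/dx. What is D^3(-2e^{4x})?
- 128 e^{4 x}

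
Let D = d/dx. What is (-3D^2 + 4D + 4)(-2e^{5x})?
102 e^{5 x}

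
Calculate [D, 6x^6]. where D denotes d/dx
36 x^{5}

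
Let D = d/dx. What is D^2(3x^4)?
36 x^{2}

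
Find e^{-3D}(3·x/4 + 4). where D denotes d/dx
\frac{3 x}{4} + \frac{7}{4}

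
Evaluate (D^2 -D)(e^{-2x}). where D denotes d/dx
6 e^{- 2 x}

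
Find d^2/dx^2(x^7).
42 x^{5}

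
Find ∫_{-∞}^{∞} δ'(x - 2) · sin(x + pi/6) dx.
- \cos{\left(\frac{\pi}{6} + 2 \right)}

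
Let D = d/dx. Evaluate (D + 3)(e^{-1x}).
2 e^{- x}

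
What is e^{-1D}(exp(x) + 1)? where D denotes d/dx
e^{x - 1} + 1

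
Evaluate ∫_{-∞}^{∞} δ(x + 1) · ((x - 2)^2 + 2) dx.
11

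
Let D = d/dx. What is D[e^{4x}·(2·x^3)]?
x^{2} \left(8 x + 6\right) e^{4 x}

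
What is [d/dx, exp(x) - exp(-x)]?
2 \cosh{\left(x \right)}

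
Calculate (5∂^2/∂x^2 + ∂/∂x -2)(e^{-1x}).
2 e^{- x}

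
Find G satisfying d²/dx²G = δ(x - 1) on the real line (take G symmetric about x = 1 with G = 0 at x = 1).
\frac{|x - 1|}{2}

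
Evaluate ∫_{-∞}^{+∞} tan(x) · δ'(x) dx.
-1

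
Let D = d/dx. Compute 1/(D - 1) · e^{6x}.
\frac{e^{6 x}}{5}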